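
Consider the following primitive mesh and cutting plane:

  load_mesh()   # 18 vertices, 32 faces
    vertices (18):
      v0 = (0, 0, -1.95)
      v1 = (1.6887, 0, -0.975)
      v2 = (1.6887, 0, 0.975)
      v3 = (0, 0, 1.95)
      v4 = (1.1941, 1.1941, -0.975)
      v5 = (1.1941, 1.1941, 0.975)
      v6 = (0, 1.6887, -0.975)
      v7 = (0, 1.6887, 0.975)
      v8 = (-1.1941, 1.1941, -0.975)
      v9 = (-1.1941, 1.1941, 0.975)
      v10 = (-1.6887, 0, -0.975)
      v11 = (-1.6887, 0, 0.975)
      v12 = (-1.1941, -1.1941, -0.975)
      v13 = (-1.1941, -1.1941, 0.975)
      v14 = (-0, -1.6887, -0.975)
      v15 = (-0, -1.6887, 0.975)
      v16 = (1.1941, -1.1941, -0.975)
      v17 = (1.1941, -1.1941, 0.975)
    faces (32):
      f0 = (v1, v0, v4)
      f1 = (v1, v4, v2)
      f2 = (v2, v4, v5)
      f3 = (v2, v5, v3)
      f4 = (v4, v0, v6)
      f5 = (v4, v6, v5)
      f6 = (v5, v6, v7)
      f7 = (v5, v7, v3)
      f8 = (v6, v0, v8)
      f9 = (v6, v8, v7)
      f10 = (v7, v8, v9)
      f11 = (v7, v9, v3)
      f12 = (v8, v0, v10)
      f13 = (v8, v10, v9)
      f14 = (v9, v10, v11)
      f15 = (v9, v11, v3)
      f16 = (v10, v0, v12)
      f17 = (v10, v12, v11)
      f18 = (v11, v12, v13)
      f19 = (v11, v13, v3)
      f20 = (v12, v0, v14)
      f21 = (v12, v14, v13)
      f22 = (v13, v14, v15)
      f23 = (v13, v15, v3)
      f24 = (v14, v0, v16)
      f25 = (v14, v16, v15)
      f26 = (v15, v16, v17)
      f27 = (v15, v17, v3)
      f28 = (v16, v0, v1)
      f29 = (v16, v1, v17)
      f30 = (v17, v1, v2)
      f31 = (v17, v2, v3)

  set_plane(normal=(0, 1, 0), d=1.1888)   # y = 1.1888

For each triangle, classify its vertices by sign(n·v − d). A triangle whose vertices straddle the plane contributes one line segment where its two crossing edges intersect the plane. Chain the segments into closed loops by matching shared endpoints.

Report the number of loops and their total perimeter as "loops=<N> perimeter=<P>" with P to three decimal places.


Straddling triangles (12 of 32):
  (v1,v0,v4) [--+] → (1.1888, 1.1888, -0.979328)–(1.1963, 1.1888, -0.975)  len=0.0087
  (v1,v4,v2) [-+-] → (1.1963, 1.1888, -0.975)–(1.1963, 1.1888, -0.966345)  len=0.0087
  (v2,v4,v5) [-++] → (1.1963, 1.1888, -0.966345)–(1.1963, 1.1888, 0.975)  len=1.9413
  (v2,v5,v3) [-+-] → (1.1963, 1.1888, 0.975)–(1.1888, 1.1888, 0.979328)  len=0.0087
  (v4,v0,v6) [+-+] → (1.1888, 1.1888, -0.979328)–(0, 1.1888, -1.26363)  len=1.2223
  (v5,v7,v3) [++-] → (0, 1.1888, 1.26363)–(1.1888, 1.1888, 0.979328)  len=1.2223
  (v6,v0,v8) [+-+] → (0, 1.1888, -1.26363)–(-1.1888, 1.1888, -0.979328)  len=1.2223
  (v7,v9,v3) [++-] → (-1.1888, 1.1888, 0.979328)–(0, 1.1888, 1.26363)  len=1.2223
  (v8,v0,v10) [+--] → (-1.1888, 1.1888, -0.979328)–(-1.1963, 1.1888, -0.975)  len=0.0087
  (v8,v10,v9) [+-+] → (-1.1963, 1.1888, -0.975)–(-1.1963, 1.1888, 0.966345)  len=1.9413
  (v9,v10,v11) [+--] → (-1.1963, 1.1888, 0.966345)–(-1.1963, 1.1888, 0.975)  len=0.0087
  (v9,v11,v3) [+--] → (-1.1963, 1.1888, 0.975)–(-1.1888, 1.1888, 0.979328)  len=0.0087

Chained into 1 loop(s):
  loop 1: 12 segments, perimeter = 8.8239
Total perimeter = 8.824

loops=1 perimeter=8.824


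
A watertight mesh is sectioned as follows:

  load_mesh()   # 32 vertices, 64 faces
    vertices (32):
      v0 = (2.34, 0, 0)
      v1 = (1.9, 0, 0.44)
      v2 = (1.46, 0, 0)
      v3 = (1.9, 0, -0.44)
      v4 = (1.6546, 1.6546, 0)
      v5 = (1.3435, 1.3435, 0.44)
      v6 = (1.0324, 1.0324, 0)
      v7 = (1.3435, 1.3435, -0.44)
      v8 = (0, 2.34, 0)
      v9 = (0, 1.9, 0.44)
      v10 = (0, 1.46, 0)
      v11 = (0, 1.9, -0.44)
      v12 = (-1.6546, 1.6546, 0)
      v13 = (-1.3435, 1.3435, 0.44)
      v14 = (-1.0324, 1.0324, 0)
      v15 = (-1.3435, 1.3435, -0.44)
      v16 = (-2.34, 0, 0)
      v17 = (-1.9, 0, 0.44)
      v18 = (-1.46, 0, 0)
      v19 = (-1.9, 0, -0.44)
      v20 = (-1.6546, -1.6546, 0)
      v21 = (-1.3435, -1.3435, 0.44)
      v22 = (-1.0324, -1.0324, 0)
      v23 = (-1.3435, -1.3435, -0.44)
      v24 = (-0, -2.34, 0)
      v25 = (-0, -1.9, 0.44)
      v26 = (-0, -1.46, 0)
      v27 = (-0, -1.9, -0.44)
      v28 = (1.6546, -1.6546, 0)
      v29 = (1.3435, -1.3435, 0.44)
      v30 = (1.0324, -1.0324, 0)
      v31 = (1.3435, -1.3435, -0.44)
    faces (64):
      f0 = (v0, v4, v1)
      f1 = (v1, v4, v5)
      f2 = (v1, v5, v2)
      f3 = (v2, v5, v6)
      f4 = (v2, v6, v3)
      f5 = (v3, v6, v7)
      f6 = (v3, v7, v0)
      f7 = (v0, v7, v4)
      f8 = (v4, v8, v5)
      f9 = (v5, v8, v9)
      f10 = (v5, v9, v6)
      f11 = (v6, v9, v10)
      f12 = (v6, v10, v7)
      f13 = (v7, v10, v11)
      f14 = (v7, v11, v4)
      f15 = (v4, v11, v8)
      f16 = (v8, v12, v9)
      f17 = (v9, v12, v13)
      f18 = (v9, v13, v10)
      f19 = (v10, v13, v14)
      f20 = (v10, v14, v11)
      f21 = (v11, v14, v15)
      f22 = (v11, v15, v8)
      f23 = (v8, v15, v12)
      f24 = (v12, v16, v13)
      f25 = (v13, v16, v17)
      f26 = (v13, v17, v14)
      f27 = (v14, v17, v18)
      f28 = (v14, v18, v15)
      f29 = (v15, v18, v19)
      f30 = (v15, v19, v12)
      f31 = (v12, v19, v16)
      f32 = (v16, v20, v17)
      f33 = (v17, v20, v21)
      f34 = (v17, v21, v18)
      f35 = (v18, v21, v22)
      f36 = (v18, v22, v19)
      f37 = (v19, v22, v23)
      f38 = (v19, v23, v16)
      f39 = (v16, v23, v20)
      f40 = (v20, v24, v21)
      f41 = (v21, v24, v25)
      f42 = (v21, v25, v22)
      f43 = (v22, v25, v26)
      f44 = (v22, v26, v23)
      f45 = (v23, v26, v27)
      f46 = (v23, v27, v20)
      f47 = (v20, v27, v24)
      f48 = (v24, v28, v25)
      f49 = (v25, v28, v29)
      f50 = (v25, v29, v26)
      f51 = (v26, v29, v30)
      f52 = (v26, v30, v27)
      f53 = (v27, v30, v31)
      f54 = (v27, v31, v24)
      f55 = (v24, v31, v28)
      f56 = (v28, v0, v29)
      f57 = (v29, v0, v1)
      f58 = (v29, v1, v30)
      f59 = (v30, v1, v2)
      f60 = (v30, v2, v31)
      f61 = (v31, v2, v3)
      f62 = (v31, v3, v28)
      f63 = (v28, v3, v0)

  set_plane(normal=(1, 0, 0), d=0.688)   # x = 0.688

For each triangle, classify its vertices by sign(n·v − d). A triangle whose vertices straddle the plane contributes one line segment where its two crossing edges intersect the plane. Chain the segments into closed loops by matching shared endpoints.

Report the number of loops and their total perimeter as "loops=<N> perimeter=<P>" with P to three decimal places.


Straddling triangles (16 of 64):
  (v4,v8,v5) [+-+] → (0.688, 2.055, 0)–(0.688, 1.8297, 0.225322)  len=0.3186
  (v5,v8,v9) [+--] → (0.688, 1.8297, 0.225322)–(0.688, 1.61502, 0.44)  len=0.3036
  (v5,v9,v6) [+-+] → (0.688, 1.61502, 0.44)–(0.688, 1.32182, 0.14678)  len=0.4147
  (v6,v9,v10) [+--] → (0.688, 1.32182, 0.14678)–(0.688, 1.17504, 0)  len=0.2076
  (v6,v10,v7) [+-+] → (0.688, 1.17504, 0)–(0.688, 1.40034, -0.225322)  len=0.3186
  (v7,v10,v11) [+--] → (0.688, 1.40034, -0.225322)–(0.688, 1.61502, -0.44)  len=0.3036
  (v7,v11,v4) [+-+] → (0.688, 1.61502, -0.44)–(0.688, 1.79796, -0.257043)  len=0.2587
  (v4,v11,v8) [+--] → (0.688, 1.79796, -0.257043)–(0.688, 2.055, 0)  len=0.3635
  (v24,v28,v25) [-+-] → (0.688, -2.055, 0)–(0.688, -1.79796, 0.257043)  len=0.3635
  (v25,v28,v29) [-++] → (0.688, -1.79796, 0.257043)–(0.688, -1.61502, 0.44)  len=0.2587
  (v25,v29,v26) [-+-] → (0.688, -1.61502, 0.44)–(0.688, -1.40034, 0.225322)  len=0.3036
  (v26,v29,v30) [-++] → (0.688, -1.40034, 0.225322)–(0.688, -1.17504, 0)  len=0.3186
  (v26,v30,v27) [-+-] → (0.688, -1.17504, 0)–(0.688, -1.32182, -0.14678)  len=0.2076
  (v27,v30,v31) [-++] → (0.688, -1.32182, -0.14678)–(0.688, -1.61502, -0.44)  len=0.4147
  (v27,v31,v24) [-+-] → (0.688, -1.61502, -0.44)–(0.688, -1.8297, -0.225322)  len=0.3036
  (v24,v31,v28) [-++] → (0.688, -1.8297, -0.225322)–(0.688, -2.055, 0)  len=0.3186

Chained into 2 loop(s):
  loop 1: 8 segments, perimeter = 2.4890
  loop 2: 8 segments, perimeter = 2.4890
Total perimeter = 4.978

loops=2 perimeter=4.978


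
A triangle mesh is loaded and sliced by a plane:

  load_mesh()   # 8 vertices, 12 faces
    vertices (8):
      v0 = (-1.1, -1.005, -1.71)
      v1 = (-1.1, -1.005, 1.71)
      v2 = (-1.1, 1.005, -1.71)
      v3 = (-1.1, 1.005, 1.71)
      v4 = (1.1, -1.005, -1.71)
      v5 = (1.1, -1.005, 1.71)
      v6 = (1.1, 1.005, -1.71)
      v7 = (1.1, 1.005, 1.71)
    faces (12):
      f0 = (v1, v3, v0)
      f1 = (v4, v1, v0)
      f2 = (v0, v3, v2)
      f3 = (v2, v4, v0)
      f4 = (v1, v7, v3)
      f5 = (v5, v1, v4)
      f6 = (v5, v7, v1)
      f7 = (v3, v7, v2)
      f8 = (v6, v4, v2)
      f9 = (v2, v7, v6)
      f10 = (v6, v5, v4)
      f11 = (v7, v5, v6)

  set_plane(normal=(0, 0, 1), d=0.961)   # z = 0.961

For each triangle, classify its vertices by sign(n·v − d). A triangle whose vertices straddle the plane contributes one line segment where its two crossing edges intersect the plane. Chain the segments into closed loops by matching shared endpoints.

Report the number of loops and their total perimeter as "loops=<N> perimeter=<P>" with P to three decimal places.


loops=1 perimeter=8.420

Straddling triangles (8 of 12):
  (v1,v3,v0) [++-] → (-1.1, 0.564798, 0.961)–(-1.1, -1.005, 0.961)  len=1.5698
  (v4,v1,v0) [-+-] → (-0.618187, -1.005, 0.961)–(-1.1, -1.005, 0.961)  len=0.4818
  (v0,v3,v2) [-+-] → (-1.1, 0.564798, 0.961)–(-1.1, 1.005, 0.961)  len=0.4402
  (v5,v1,v4) [++-] → (-0.618187, -1.005, 0.961)–(1.1, -1.005, 0.961)  len=1.7182
  (v3,v7,v2) [++-] → (0.618187, 1.005, 0.961)–(-1.1, 1.005, 0.961)  len=1.7182
  (v2,v7,v6) [-+-] → (0.618187, 1.005, 0.961)–(1.1, 1.005, 0.961)  len=0.4818
  (v6,v5,v4) [-+-] → (1.1, -0.564798, 0.961)–(1.1, -1.005, 0.961)  len=0.4402
  (v7,v5,v6) [++-] → (1.1, -0.564798, 0.961)–(1.1, 1.005, 0.961)  len=1.5698

Chained into 1 loop(s):
  loop 1: 8 segments, perimeter = 8.4200
Total perimeter = 8.420


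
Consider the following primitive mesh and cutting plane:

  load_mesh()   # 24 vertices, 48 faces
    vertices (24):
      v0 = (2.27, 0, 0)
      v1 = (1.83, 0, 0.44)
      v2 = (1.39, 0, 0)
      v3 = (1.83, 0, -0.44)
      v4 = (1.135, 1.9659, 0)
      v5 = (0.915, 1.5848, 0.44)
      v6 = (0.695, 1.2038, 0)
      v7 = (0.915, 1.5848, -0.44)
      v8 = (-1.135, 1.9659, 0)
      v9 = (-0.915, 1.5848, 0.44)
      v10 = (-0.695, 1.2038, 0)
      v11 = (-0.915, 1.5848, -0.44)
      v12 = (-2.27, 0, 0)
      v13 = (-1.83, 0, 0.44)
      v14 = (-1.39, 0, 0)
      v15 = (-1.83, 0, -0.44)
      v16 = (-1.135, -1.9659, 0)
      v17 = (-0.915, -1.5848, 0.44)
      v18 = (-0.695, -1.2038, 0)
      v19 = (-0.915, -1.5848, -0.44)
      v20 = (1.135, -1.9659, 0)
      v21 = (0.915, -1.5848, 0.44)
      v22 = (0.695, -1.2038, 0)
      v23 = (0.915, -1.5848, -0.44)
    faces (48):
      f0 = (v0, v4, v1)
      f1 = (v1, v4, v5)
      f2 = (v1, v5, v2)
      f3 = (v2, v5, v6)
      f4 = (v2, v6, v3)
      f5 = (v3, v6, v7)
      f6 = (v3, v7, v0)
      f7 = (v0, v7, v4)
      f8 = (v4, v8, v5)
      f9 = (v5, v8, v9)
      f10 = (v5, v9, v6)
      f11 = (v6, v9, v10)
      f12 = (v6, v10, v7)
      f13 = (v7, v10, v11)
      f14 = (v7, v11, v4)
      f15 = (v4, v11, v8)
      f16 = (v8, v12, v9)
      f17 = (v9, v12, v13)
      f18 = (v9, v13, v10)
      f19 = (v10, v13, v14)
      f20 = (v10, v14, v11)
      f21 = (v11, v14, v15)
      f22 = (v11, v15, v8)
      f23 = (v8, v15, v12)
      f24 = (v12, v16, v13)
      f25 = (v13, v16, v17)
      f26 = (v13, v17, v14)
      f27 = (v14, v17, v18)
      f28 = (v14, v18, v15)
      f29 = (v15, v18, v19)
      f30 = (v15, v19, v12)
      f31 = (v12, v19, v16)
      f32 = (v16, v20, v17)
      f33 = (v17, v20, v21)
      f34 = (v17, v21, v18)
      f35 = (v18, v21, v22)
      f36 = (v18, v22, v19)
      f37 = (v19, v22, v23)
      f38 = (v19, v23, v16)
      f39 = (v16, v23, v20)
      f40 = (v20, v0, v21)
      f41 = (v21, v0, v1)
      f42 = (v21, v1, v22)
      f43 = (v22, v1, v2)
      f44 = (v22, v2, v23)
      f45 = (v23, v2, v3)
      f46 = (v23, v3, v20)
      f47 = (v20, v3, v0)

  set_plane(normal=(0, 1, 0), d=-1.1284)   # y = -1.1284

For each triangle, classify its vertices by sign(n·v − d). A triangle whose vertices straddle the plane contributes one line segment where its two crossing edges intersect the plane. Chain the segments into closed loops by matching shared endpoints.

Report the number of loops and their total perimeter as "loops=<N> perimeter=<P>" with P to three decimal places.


loops=2 perimeter=4.978

Straddling triangles (16 of 48):
  (v12,v16,v13) [+-+] → (-1.61853, -1.1284, 0)–(-1.43108, -1.1284, 0.187446)  len=0.2651
  (v13,v16,v17) [+--] → (-1.43108, -1.1284, 0.187446)–(-1.17851, -1.1284, 0.44)  len=0.3572
  (v13,v17,v14) [+-+] → (-1.17851, -1.1284, 0.44)–(-1.05179, -1.1284, 0.313286)  len=0.1792
  (v14,v17,v18) [+--] → (-1.05179, -1.1284, 0.313286)–(-0.738531, -1.1284, 0)  len=0.4430
  (v14,v18,v15) [+-+] → (-0.738531, -1.1284, 0)–(-0.766091, -1.1284, -0.0275594)  len=0.0390
  (v15,v18,v19) [+--] → (-0.766091, -1.1284, -0.0275594)–(-1.17851, -1.1284, -0.44)  len=0.5833
  (v15,v19,v12) [+-+] → (-1.17851, -1.1284, -0.44)–(-1.30522, -1.1284, -0.313286)  len=0.1792
  (v12,v19,v16) [+--] → (-1.30522, -1.1284, -0.313286)–(-1.61853, -1.1284, 0)  len=0.4431
  (v20,v0,v21) [-+-] → (1.61853, -1.1284, 0)–(1.30522, -1.1284, 0.313286)  len=0.4431
  (v21,v0,v1) [-++] → (1.30522, -1.1284, 0.313286)–(1.17851, -1.1284, 0.44)  len=0.1792
  (v21,v1,v22) [-+-] → (1.17851, -1.1284, 0.44)–(0.766091, -1.1284, 0.0275594)  len=0.5833
  (v22,v1,v2) [-++] → (0.766091, -1.1284, 0.0275594)–(0.738531, -1.1284, 0)  len=0.0390
  (v22,v2,v23) [-+-] → (0.738531, -1.1284, 0)–(1.05179, -1.1284, -0.313286)  len=0.4430
  (v23,v2,v3) [-++] → (1.05179, -1.1284, -0.313286)–(1.17851, -1.1284, -0.44)  len=0.1792
  (v23,v3,v20) [-+-] → (1.17851, -1.1284, -0.44)–(1.43108, -1.1284, -0.187446)  len=0.3572
  (v20,v3,v0) [-++] → (1.43108, -1.1284, -0.187446)–(1.61853, -1.1284, 0)  len=0.2651

Chained into 2 loop(s):
  loop 1: 8 segments, perimeter = 2.4890
  loop 2: 8 segments, perimeter = 2.4890
Total perimeter = 4.978


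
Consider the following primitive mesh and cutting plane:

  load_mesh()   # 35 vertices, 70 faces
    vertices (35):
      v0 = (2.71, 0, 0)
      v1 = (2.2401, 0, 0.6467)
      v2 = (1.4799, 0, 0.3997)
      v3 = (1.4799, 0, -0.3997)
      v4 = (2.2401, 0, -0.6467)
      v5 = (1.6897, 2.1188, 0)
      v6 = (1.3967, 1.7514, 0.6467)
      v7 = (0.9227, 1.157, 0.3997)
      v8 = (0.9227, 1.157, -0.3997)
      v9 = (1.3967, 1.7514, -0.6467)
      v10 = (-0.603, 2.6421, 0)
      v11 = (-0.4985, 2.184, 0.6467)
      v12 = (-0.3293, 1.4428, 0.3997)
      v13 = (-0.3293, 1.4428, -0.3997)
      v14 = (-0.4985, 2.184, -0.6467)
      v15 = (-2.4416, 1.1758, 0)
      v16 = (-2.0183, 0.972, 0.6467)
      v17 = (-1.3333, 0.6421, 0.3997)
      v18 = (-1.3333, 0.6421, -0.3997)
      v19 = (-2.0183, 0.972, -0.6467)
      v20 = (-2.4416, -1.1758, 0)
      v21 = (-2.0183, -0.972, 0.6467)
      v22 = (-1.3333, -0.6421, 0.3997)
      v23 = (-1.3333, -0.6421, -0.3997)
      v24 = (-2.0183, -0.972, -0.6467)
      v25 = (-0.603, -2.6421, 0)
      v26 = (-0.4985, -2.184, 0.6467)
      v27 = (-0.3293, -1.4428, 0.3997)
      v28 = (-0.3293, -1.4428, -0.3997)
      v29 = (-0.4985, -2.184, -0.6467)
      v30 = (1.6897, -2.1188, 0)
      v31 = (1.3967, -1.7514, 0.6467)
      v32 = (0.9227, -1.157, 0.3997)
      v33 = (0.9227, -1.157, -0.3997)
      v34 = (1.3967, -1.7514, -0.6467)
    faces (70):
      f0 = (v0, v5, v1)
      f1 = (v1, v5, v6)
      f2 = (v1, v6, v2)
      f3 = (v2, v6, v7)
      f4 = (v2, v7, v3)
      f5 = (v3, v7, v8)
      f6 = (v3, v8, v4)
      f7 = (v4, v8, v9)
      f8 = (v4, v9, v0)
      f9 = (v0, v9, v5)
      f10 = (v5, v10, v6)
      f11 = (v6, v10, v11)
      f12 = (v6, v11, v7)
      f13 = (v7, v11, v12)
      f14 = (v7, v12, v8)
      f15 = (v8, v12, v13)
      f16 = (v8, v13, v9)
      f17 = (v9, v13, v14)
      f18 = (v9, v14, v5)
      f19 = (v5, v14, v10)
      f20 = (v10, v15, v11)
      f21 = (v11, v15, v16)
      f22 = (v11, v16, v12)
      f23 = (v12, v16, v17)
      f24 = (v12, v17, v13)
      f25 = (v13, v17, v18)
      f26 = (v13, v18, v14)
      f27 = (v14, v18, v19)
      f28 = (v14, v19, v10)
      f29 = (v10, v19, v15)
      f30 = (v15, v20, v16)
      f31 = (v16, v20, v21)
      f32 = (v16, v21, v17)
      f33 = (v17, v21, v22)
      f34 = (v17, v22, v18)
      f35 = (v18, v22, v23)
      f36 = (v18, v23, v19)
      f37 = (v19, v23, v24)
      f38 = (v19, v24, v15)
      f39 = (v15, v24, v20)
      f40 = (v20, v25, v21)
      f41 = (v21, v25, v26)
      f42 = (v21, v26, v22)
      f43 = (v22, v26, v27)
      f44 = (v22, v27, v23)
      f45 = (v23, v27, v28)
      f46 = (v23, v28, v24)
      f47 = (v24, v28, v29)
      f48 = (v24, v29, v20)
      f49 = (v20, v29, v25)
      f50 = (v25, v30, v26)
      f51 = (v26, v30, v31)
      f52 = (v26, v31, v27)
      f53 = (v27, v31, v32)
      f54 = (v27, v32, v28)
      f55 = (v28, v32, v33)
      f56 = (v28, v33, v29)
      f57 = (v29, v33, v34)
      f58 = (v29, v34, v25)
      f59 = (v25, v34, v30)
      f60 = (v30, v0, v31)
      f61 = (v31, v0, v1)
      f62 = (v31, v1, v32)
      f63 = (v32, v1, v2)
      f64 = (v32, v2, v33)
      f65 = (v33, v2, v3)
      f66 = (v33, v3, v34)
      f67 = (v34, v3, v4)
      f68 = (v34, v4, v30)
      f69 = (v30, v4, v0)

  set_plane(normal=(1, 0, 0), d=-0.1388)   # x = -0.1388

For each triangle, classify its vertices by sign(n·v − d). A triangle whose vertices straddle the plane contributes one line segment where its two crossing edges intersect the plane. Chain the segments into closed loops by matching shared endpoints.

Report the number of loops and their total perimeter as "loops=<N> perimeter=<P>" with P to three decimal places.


loops=2 perimeter=7.694

Straddling triangles (20 of 70):
  (v5,v10,v6) [+-+] → (-0.1388, 2.53615, 0)–(-0.1388, 2.43534, 0.150122)  len=0.1808
  (v6,v10,v11) [+--] → (-0.1388, 2.43534, 0.150122)–(-0.1388, 2.10189, 0.6467)  len=0.5981
  (v6,v11,v7) [+-+] → (-0.1388, 2.10189, 0.6467)–(-0.1388, 1.92407, 0.584185)  len=0.1885
  (v7,v11,v12) [+--] → (-0.1388, 1.92407, 0.584185)–(-0.1388, 1.39931, 0.3997)  len=0.5562
  (v7,v12,v8) [+-+] → (-0.1388, 1.39931, 0.3997)–(-0.1388, 1.39931, 0.278066)  len=0.1216
  (v8,v12,v13) [+--] → (-0.1388, 1.39931, 0.278066)–(-0.1388, 1.39931, -0.3997)  len=0.6778
  (v8,v13,v9) [+-+] → (-0.1388, 1.39931, -0.3997)–(-0.1388, 1.47686, -0.426962)  len=0.0822
  (v9,v13,v14) [+--] → (-0.1388, 1.47686, -0.426962)–(-0.1388, 2.10189, -0.6467)  len=0.6625
  (v9,v14,v5) [+-+] → (-0.1388, 2.10189, -0.6467)–(-0.1388, 2.17328, -0.540394)  len=0.1281
  (v5,v14,v10) [+--] → (-0.1388, 2.17328, -0.540394)–(-0.1388, 2.53615, 0)  len=0.6509
  (v25,v30,v26) [-+-] → (-0.1388, -2.53615, 0)–(-0.1388, -2.17328, 0.540394)  len=0.6509
  (v26,v30,v31) [-++] → (-0.1388, -2.17328, 0.540394)–(-0.1388, -2.10189, 0.6467)  len=0.1281
  (v26,v31,v27) [-+-] → (-0.1388, -2.10189, 0.6467)–(-0.1388, -1.47686, 0.426962)  len=0.6625
  (v27,v31,v32) [-++] → (-0.1388, -1.47686, 0.426962)–(-0.1388, -1.39931, 0.3997)  len=0.0822
  (v27,v32,v28) [-+-] → (-0.1388, -1.39931, 0.3997)–(-0.1388, -1.39931, -0.278066)  len=0.6778
  (v28,v32,v33) [-++] → (-0.1388, -1.39931, -0.278066)–(-0.1388, -1.39931, -0.3997)  len=0.1216
  (v28,v33,v29) [-+-] → (-0.1388, -1.39931, -0.3997)–(-0.1388, -1.92407, -0.584185)  len=0.5562
  (v29,v33,v34) [-++] → (-0.1388, -1.92407, -0.584185)–(-0.1388, -2.10189, -0.6467)  len=0.1885
  (v29,v34,v25) [-+-] → (-0.1388, -2.10189, -0.6467)–(-0.1388, -2.43534, -0.150122)  len=0.5981
  (v25,v34,v30) [-++] → (-0.1388, -2.43534, -0.150122)–(-0.1388, -2.53615, 0)  len=0.1808

Chained into 2 loop(s):
  loop 1: 10 segments, perimeter = 3.8468
  loop 2: 10 segments, perimeter = 3.8468
Total perimeter = 7.694


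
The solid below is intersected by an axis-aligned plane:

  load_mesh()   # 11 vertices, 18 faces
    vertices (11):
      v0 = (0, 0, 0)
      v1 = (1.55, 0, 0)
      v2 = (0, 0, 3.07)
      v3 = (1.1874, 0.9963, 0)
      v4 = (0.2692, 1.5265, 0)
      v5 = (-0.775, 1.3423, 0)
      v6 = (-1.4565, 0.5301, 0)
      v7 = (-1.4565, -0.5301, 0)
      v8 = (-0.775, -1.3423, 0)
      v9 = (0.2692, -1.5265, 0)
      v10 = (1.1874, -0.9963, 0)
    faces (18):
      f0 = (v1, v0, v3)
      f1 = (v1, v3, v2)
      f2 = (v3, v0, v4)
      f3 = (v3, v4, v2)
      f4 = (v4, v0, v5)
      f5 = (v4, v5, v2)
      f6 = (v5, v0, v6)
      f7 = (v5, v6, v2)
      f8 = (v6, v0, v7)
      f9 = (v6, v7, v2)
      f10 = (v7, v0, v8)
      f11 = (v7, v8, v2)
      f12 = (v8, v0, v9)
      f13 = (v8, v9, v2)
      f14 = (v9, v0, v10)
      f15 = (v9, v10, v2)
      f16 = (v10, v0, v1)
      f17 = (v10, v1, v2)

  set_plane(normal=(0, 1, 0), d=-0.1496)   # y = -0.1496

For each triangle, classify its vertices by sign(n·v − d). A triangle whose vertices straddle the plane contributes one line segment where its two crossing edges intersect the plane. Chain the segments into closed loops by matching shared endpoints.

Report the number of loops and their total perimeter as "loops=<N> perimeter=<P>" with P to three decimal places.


Straddling triangles (10 of 18):
  (v6,v0,v7) [++-] → (-0.41104, -0.1496, 0)–(-1.4565, -0.1496, 0)  len=1.0455
  (v6,v7,v2) [+-+] → (-1.4565, -0.1496, 0)–(-0.41104, -0.1496, 2.20361)  len=2.4390
  (v7,v0,v8) [-+-] → (-0.41104, -0.1496, 0)–(-0.0863741, -0.1496, 0)  len=0.3247
  (v7,v8,v2) [--+] → (-0.0863741, -0.1496, 2.72785)–(-0.41104, -0.1496, 2.20361)  len=0.6166
  (v8,v0,v9) [-+-] → (-0.0863741, -0.1496, 0)–(0.0263821, -0.1496, 0)  len=0.1128
  (v8,v9,v2) [--+] → (0.0263821, -0.1496, 2.76913)–(-0.0863741, -0.1496, 2.72785)  len=0.1201
  (v9,v0,v10) [-+-] → (0.0263821, -0.1496, 0)–(0.178295, -0.1496, 0)  len=0.1519
  (v9,v10,v2) [--+] → (0.178295, -0.1496, 2.60902)–(0.0263821, -0.1496, 2.76913)  len=0.2207
  (v10,v0,v1) [-++] → (0.178295, -0.1496, 0)–(1.49555, -0.1496, 0)  len=1.3173
  (v10,v1,v2) [-++] → (1.49555, -0.1496, 0)–(0.178295, -0.1496, 2.60902)  len=2.9227

Chained into 1 loop(s):
  loop 1: 10 segments, perimeter = 9.2712
Total perimeter = 9.271

loops=1 perimeter=9.271


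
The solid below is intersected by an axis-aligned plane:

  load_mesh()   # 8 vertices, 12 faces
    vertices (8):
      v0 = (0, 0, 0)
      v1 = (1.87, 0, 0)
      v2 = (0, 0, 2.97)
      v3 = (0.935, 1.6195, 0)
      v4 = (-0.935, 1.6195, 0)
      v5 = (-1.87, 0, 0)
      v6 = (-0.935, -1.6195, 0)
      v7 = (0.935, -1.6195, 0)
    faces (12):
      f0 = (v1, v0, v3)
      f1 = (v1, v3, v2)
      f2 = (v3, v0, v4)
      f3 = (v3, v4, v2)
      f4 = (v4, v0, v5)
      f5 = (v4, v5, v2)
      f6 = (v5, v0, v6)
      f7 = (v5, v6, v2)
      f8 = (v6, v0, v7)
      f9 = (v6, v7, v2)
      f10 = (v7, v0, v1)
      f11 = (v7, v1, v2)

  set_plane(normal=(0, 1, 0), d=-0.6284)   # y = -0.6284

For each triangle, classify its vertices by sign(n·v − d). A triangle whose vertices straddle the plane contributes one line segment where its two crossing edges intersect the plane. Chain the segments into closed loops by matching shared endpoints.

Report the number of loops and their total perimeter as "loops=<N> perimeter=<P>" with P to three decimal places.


loops=1 perimeter=8.036

Straddling triangles (6 of 12):
  (v5,v0,v6) [++-] → (-0.3628, -0.6284, 0)–(-1.5072, -0.6284, 0)  len=1.1444
  (v5,v6,v2) [+-+] → (-1.5072, -0.6284, 0)–(-0.3628, -0.6284, 1.81758)  len=2.1478
  (v6,v0,v7) [-+-] → (-0.3628, -0.6284, 0)–(0.3628, -0.6284, 0)  len=0.7256
  (v6,v7,v2) [--+] → (0.3628, -0.6284, 1.81758)–(-0.3628, -0.6284, 1.81758)  len=0.7256
  (v7,v0,v1) [-++] → (0.3628, -0.6284, 0)–(1.5072, -0.6284, 0)  len=1.1444
  (v7,v1,v2) [-++] → (1.5072, -0.6284, 0)–(0.3628, -0.6284, 1.81758)  len=2.1478

Chained into 1 loop(s):
  loop 1: 6 segments, perimeter = 8.0357
Total perimeter = 8.036


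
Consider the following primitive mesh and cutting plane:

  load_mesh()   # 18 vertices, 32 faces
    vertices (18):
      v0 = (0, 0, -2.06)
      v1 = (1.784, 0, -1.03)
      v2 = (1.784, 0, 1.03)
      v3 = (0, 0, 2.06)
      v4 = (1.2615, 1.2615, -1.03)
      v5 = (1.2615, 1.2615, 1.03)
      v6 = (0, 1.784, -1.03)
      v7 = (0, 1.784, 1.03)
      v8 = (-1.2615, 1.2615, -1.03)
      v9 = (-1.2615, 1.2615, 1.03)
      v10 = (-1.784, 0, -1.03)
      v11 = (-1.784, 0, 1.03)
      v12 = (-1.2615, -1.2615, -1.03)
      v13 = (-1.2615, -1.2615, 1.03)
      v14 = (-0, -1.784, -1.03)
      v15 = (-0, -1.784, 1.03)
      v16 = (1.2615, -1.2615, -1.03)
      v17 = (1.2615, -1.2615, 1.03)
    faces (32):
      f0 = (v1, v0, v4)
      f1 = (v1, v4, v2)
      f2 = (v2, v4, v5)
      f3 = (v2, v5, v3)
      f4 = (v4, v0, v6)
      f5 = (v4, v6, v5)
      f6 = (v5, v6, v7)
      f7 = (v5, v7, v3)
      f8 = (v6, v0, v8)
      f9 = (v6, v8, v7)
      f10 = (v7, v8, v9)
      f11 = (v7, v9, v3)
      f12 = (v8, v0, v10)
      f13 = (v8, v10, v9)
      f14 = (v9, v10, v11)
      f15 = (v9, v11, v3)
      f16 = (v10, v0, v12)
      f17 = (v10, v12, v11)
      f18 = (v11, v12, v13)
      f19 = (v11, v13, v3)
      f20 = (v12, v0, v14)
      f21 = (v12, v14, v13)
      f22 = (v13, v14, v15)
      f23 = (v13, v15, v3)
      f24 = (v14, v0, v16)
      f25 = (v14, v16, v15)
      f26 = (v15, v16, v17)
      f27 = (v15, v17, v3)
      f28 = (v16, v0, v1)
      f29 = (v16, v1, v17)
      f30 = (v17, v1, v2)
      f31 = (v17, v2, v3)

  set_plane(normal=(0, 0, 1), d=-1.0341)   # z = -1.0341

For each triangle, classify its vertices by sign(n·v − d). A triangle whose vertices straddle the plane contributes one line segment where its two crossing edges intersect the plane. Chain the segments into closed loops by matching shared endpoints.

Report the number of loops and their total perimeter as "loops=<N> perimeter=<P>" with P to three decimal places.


Straddling triangles (8 of 32):
  (v1,v0,v4) [+-+] → (1.7769, 0, -1.0341)–(1.25648, 1.25648, -1.0341)  len=1.3600
  (v4,v0,v6) [+-+] → (1.25648, 1.25648, -1.0341)–(0, 1.7769, -1.0341)  len=1.3600
  (v6,v0,v8) [+-+] → (0, 1.7769, -1.0341)–(-1.25648, 1.25648, -1.0341)  len=1.3600
  (v8,v0,v10) [+-+] → (-1.25648, 1.25648, -1.0341)–(-1.7769, 0, -1.0341)  len=1.3600
  (v10,v0,v12) [+-+] → (-1.7769, 0, -1.0341)–(-1.25648, -1.25648, -1.0341)  len=1.3600
  (v12,v0,v14) [+-+] → (-1.25648, -1.25648, -1.0341)–(0, -1.7769, -1.0341)  len=1.3600
  (v14,v0,v16) [+-+] → (0, -1.7769, -1.0341)–(1.25648, -1.25648, -1.0341)  len=1.3600
  (v16,v0,v1) [+-+] → (1.25648, -1.25648, -1.0341)–(1.7769, 0, -1.0341)  len=1.3600

Chained into 1 loop(s):
  loop 1: 8 segments, perimeter = 10.8799
Total perimeter = 10.880

loops=1 perimeter=10.880


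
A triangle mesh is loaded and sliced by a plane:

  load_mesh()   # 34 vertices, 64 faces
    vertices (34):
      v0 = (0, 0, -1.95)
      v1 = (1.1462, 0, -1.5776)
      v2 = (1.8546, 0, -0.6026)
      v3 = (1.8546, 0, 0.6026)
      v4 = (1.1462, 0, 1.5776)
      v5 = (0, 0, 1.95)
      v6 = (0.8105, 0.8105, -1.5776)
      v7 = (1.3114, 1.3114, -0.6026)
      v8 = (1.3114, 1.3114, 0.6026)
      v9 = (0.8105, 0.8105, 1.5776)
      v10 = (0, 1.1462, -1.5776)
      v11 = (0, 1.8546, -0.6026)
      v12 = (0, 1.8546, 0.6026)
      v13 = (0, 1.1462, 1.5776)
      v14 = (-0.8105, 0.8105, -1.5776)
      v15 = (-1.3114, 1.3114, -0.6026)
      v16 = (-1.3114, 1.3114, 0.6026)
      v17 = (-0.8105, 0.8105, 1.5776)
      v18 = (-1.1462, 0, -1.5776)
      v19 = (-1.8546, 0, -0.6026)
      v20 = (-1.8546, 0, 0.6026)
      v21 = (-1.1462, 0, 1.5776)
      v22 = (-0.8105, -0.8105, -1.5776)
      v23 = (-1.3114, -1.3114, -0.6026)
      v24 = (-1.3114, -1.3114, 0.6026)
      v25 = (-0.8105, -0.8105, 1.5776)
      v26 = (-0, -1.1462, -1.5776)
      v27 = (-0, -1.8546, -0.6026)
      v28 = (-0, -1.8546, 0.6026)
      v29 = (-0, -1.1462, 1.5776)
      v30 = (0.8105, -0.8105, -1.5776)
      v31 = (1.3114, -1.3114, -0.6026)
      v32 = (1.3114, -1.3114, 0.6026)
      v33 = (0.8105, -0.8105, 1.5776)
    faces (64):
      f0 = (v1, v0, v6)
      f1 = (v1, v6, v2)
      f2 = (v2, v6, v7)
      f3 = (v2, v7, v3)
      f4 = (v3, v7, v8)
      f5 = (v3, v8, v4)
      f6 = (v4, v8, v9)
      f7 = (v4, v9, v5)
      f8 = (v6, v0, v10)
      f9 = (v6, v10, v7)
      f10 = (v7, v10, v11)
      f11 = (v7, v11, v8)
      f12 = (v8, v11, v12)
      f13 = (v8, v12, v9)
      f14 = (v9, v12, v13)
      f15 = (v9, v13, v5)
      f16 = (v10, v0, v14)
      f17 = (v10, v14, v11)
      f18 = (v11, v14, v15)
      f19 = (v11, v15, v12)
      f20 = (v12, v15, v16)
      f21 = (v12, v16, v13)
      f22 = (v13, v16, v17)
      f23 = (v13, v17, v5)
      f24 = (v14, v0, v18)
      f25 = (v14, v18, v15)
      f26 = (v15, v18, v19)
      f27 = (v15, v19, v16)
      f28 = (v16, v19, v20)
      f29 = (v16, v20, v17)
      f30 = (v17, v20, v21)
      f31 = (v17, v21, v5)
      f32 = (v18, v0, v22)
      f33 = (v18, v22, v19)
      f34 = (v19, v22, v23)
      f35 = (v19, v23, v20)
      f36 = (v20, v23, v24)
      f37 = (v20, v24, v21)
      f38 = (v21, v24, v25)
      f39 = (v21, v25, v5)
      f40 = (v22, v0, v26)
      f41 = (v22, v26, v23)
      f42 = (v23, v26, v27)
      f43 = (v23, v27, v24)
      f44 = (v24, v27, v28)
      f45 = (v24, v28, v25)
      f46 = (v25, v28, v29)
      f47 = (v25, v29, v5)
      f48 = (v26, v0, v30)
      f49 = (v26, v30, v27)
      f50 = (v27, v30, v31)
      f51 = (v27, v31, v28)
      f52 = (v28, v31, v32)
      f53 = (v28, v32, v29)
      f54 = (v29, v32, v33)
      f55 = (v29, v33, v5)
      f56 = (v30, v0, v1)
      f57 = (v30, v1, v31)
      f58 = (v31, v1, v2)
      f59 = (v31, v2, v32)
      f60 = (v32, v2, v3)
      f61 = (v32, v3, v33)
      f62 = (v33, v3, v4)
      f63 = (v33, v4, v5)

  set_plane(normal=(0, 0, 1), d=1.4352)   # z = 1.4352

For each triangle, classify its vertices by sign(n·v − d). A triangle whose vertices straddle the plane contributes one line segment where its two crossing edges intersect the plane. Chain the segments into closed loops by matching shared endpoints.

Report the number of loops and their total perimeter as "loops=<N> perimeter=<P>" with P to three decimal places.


loops=1 perimeter=7.652

Straddling triangles (16 of 64):
  (v3,v8,v4) [--+] → (1.17033, 0.191532, 1.4352)–(1.24966, 0, 1.4352)  len=0.2073
  (v4,v8,v9) [+-+] → (1.17033, 0.191532, 1.4352)–(0.883657, 0.883657, 1.4352)  len=0.7491
  (v8,v12,v9) [--+] → (0.692125, 0.962992, 1.4352)–(0.883657, 0.883657, 1.4352)  len=0.2073
  (v9,v12,v13) [+-+] → (0.692125, 0.962992, 1.4352)–(0, 1.24966, 1.4352)  len=0.7491
  (v12,v16,v13) [--+] → (-0.191532, 1.17033, 1.4352)–(0, 1.24966, 1.4352)  len=0.2073
  (v13,v16,v17) [+-+] → (-0.191532, 1.17033, 1.4352)–(-0.883657, 0.883657, 1.4352)  len=0.7491
  (v16,v20,v17) [--+] → (-0.962992, 0.692125, 1.4352)–(-0.883657, 0.883657, 1.4352)  len=0.2073
  (v17,v20,v21) [+-+] → (-0.962992, 0.692125, 1.4352)–(-1.24966, 0, 1.4352)  len=0.7491
  (v20,v24,v21) [--+] → (-1.17033, -0.191532, 1.4352)–(-1.24966, 0, 1.4352)  len=0.2073
  (v21,v24,v25) [+-+] → (-1.17033, -0.191532, 1.4352)–(-0.883657, -0.883657, 1.4352)  len=0.7491
  (v24,v28,v25) [--+] → (-0.692125, -0.962992, 1.4352)–(-0.883657, -0.883657, 1.4352)  len=0.2073
  (v25,v28,v29) [+-+] → (-0.692125, -0.962992, 1.4352)–(0, -1.24966, 1.4352)  len=0.7491
  (v28,v32,v29) [--+] → (0.191532, -1.17033, 1.4352)–(0, -1.24966, 1.4352)  len=0.2073
  (v29,v32,v33) [+-+] → (0.191532, -1.17033, 1.4352)–(0.883657, -0.883657, 1.4352)  len=0.7491
  (v32,v3,v33) [--+] → (0.962992, -0.692125, 1.4352)–(0.883657, -0.883657, 1.4352)  len=0.2073
  (v33,v3,v4) [+-+] → (0.962992, -0.692125, 1.4352)–(1.24966, 0, 1.4352)  len=0.7491

Chained into 1 loop(s):
  loop 1: 16 segments, perimeter = 7.6517
Total perimeter = 7.652


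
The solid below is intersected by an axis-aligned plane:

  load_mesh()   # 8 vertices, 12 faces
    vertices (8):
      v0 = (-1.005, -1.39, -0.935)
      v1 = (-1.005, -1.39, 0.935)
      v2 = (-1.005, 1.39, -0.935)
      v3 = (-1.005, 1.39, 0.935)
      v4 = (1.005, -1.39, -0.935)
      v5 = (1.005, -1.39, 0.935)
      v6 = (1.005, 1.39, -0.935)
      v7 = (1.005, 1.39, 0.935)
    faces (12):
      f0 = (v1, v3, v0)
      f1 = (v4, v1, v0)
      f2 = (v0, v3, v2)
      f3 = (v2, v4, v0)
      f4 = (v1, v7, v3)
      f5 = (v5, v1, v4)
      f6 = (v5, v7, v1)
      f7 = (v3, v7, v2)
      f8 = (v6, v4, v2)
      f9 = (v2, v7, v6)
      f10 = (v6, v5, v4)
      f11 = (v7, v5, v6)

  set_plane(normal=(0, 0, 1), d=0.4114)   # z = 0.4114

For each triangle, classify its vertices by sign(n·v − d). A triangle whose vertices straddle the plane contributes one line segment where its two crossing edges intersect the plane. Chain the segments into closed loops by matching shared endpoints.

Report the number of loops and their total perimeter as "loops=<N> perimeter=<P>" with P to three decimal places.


Straddling triangles (8 of 12):
  (v1,v3,v0) [++-] → (-1.005, 0.6116, 0.4114)–(-1.005, -1.39, 0.4114)  len=2.0016
  (v4,v1,v0) [-+-] → (-0.4422, -1.39, 0.4114)–(-1.005, -1.39, 0.4114)  len=0.5628
  (v0,v3,v2) [-+-] → (-1.005, 0.6116, 0.4114)–(-1.005, 1.39, 0.4114)  len=0.7784
  (v5,v1,v4) [++-] → (-0.4422, -1.39, 0.4114)–(1.005, -1.39, 0.4114)  len=1.4472
  (v3,v7,v2) [++-] → (0.4422, 1.39, 0.4114)–(-1.005, 1.39, 0.4114)  len=1.4472
  (v2,v7,v6) [-+-] → (0.4422, 1.39, 0.4114)–(1.005, 1.39, 0.4114)  len=0.5628
  (v6,v5,v4) [-+-] → (1.005, -0.6116, 0.4114)–(1.005, -1.39, 0.4114)  len=0.7784
  (v7,v5,v6) [++-] → (1.005, -0.6116, 0.4114)–(1.005, 1.39, 0.4114)  len=2.0016

Chained into 1 loop(s):
  loop 1: 8 segments, perimeter = 9.5800
Total perimeter = 9.580

loops=1 perimeter=9.580


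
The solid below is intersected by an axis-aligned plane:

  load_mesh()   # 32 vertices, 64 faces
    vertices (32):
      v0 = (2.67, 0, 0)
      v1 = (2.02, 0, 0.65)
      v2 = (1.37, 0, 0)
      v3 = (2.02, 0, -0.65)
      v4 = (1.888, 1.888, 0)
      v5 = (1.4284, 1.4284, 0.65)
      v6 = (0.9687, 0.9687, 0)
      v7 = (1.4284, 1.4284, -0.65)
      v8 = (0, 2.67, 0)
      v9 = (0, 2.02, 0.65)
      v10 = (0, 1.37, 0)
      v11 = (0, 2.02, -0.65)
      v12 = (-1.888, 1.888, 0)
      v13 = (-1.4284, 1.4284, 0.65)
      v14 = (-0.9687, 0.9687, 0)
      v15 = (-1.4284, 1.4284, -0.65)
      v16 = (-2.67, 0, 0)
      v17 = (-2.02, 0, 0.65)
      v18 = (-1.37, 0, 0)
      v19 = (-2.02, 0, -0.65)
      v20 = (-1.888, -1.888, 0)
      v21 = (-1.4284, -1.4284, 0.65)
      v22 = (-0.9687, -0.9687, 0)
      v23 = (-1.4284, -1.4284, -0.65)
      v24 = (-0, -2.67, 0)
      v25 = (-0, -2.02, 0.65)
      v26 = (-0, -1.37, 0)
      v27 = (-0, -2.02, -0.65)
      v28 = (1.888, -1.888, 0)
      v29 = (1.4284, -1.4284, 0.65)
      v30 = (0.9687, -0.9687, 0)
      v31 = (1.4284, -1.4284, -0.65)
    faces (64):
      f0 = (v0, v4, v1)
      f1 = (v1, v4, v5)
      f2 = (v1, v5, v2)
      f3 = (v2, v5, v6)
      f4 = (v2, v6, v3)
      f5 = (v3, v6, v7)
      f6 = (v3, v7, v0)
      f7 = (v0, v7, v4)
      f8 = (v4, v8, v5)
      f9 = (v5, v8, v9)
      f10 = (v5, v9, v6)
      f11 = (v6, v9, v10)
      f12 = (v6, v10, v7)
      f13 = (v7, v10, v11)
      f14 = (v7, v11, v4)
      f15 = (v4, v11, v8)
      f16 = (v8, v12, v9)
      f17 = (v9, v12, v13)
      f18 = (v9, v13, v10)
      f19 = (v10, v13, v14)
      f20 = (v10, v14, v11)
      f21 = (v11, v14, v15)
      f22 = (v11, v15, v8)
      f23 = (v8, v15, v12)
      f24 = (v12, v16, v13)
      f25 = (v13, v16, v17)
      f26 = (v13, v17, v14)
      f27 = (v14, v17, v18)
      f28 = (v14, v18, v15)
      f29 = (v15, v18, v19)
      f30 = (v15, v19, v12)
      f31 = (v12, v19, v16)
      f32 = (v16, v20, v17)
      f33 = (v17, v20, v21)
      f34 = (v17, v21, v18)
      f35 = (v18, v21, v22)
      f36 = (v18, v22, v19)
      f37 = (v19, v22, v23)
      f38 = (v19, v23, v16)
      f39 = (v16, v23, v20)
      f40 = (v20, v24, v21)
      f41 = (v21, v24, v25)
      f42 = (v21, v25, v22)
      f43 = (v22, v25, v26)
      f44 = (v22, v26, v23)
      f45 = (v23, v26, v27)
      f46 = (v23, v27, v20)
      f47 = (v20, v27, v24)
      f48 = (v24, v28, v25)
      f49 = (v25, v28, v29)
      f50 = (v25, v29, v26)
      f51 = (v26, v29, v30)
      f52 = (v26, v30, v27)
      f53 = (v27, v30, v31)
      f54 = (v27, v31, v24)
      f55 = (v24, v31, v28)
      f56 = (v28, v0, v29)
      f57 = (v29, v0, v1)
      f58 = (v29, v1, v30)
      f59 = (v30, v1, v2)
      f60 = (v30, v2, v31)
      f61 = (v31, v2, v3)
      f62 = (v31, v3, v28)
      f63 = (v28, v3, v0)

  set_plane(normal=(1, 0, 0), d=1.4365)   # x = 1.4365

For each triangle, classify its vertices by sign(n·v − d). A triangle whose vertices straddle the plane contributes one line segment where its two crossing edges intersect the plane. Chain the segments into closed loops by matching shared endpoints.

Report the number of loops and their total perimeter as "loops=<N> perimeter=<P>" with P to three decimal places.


loops=1 perimeter=9.831

Straddling triangles (18 of 64):
  (v1,v4,v5) [++-] → (1.4365, 1.4365, 0.638544)–(1.4365, 1.40884, 0.65)  len=0.0299
  (v1,v5,v2) [+--] → (1.4365, 1.40884, 0.65)–(1.4365, 0, 0.0665)  len=1.5249
  (v2,v6,v3) [--+] → (1.4365, 0.537655, -0.289232)–(1.4365, 0, -0.0665)  len=0.5820
  (v3,v6,v7) [+--] → (1.4365, 0.537655, -0.289232)–(1.4365, 1.40884, -0.65)  len=0.9429
  (v3,v7,v0) [+-+] → (1.4365, 1.40884, -0.65)–(1.4365, 1.41908, -0.64576)  len=0.0111
  (v0,v7,v4) [+-+] → (1.4365, 1.41908, -0.64576)–(1.4365, 1.4365, -0.638544)  len=0.0189
  (v4,v8,v5) [+--] → (1.4365, 2.07501, 0)–(1.4365, 1.4365, 0.638544)  len=0.9030
  (v7,v11,v4) [--+] → (1.4365, 1.91957, -0.155442)–(1.4365, 1.4365, -0.638544)  len=0.6832
  (v4,v11,v8) [+--] → (1.4365, 1.91957, -0.155442)–(1.4365, 2.07501, 0)  len=0.2198
  (v24,v28,v25) [-+-] → (1.4365, -2.07501, 0)–(1.4365, -1.91957, 0.155442)  len=0.2198
  (v25,v28,v29) [-+-] → (1.4365, -1.91957, 0.155442)–(1.4365, -1.4365, 0.638544)  len=0.6832
  (v24,v31,v28) [--+] → (1.4365, -1.4365, -0.638544)–(1.4365, -2.07501, 0)  len=0.9030
  (v28,v0,v29) [++-] → (1.4365, -1.41908, 0.64576)–(1.4365, -1.4365, 0.638544)  len=0.0189
  (v29,v0,v1) [-++] → (1.4365, -1.41908, 0.64576)–(1.4365, -1.40884, 0.65)  len=0.0111
  (v29,v1,v30) [-+-] → (1.4365, -1.40884, 0.65)–(1.4365, -0.537655, 0.289232)  len=0.9429
  (v30,v1,v2) [-+-] → (1.4365, -0.537655, 0.289232)–(1.4365, 0, 0.0665)  len=0.5820
  (v31,v2,v3) [--+] → (1.4365, 0, -0.0665)–(1.4365, -1.40884, -0.65)  len=1.5249
  (v31,v3,v28) [-++] → (1.4365, -1.40884, -0.65)–(1.4365, -1.4365, -0.638544)  len=0.0299

Chained into 1 loop(s):
  loop 1: 18 segments, perimeter = 9.8314
Total perimeter = 9.831


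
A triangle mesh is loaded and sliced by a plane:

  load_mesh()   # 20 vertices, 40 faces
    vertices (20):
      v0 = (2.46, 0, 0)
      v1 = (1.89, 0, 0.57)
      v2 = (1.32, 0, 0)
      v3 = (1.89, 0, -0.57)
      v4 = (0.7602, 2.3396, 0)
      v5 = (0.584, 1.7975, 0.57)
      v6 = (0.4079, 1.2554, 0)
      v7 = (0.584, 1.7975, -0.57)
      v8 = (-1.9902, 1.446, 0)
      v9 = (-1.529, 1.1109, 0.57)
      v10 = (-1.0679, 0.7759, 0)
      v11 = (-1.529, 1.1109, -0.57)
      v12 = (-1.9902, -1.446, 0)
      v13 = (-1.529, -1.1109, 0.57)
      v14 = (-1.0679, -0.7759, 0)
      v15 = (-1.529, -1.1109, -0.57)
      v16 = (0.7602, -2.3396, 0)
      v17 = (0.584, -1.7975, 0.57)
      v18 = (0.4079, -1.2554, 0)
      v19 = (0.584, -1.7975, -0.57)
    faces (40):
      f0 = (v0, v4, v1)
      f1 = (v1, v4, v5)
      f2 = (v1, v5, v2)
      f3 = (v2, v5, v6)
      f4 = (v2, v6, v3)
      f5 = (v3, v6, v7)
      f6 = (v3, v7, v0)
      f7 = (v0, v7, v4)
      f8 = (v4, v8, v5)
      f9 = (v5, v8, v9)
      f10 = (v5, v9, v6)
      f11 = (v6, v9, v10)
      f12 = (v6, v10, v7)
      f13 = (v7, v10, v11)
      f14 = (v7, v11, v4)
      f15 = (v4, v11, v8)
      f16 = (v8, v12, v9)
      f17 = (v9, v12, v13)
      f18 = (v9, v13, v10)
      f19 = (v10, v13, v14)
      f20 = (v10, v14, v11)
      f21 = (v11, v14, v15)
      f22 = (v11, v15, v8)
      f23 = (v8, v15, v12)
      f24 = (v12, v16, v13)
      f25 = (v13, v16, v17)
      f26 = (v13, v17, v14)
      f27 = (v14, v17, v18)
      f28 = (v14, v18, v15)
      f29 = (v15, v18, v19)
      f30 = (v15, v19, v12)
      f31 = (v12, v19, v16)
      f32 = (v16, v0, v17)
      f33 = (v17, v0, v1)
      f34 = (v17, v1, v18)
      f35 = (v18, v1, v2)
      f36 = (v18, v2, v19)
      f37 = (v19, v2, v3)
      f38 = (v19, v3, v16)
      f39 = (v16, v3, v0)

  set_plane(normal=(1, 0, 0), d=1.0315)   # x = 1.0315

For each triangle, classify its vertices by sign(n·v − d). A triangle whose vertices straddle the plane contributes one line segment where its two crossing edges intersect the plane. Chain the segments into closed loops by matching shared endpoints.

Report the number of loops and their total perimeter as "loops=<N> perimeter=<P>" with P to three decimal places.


Straddling triangles (16 of 40):
  (v0,v4,v1) [+-+] → (1.0315, 1.96618, 0)–(1.0315, 1.77779, 0.136875)  len=0.2329
  (v1,v4,v5) [+--] → (1.0315, 1.77779, 0.136875)–(1.0315, 1.18159, 0.57)  len=0.7369
  (v1,v5,v2) [+-+] → (1.0315, 1.18159, 0.57)–(1.0315, 0.704591, 0.223431)  len=0.5896
  (v2,v5,v6) [+--] → (1.0315, 0.704591, 0.223431)–(1.0315, 0.397087, 0)  len=0.3801
  (v2,v6,v3) [+-+] → (1.0315, 0.397087, 0)–(1.0315, 0.727185, -0.23983)  len=0.4080
  (v3,v6,v7) [+--] → (1.0315, 0.727185, -0.23983)–(1.0315, 1.18159, -0.57)  len=0.5617
  (v3,v7,v0) [+-+] → (1.0315, 1.18159, -0.57)–(1.0315, 1.36873, -0.434033)  len=0.2313
  (v0,v7,v4) [+--] → (1.0315, 1.36873, -0.434033)–(1.0315, 1.96618, 0)  len=0.7385
  (v16,v0,v17) [-+-] → (1.0315, -1.96618, 0)–(1.0315, -1.36873, 0.434033)  len=0.7385
  (v17,v0,v1) [-++] → (1.0315, -1.36873, 0.434033)–(1.0315, -1.18159, 0.57)  len=0.2313
  (v17,v1,v18) [-+-] → (1.0315, -1.18159, 0.57)–(1.0315, -0.727185, 0.23983)  len=0.5617
  (v18,v1,v2) [-++] → (1.0315, -0.727185, 0.23983)–(1.0315, -0.397087, 0)  len=0.4080
  (v18,v2,v19) [-+-] → (1.0315, -0.397087, 0)–(1.0315, -0.704591, -0.223431)  len=0.3801
  (v19,v2,v3) [-++] → (1.0315, -0.704591, -0.223431)–(1.0315, -1.18159, -0.57)  len=0.5896
  (v19,v3,v16) [-+-] → (1.0315, -1.18159, -0.57)–(1.0315, -1.77779, -0.136875)  len=0.7369
  (v16,v3,v0) [-++] → (1.0315, -1.77779, -0.136875)–(1.0315, -1.96618, 0)  len=0.2329

Chained into 2 loop(s):
  loop 1: 8 segments, perimeter = 3.8790
  loop 2: 8 segments, perimeter = 3.8790
Total perimeter = 7.758

loops=2 perimeter=7.758
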